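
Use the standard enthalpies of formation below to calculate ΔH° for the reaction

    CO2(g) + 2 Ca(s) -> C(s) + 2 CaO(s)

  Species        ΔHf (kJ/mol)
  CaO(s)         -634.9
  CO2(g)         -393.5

ΔH°rxn = Σ nΔHf°(products) − Σ nΔHf°(reactants).
Products: 1·(+0.0) + 2·(-634.9) = -1269.8
Reactants: 1·(-393.5) + 2·(+0.0) = -393.5
ΔH° = (-1269.8) − (-393.5) = -876.3 kJ/mol

ΔH° = -876.3 kJ/mol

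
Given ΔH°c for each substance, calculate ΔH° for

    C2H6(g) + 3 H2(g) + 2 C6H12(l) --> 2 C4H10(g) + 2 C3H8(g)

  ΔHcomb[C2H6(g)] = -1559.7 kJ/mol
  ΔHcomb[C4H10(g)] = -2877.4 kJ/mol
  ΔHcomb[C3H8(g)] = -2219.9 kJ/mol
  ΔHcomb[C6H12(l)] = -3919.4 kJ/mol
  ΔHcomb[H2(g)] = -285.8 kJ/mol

Using ΔH = Σ nΔHc°(reactants) − Σ nΔHc°(products):
= [1·(-1559.7) + 3·(-285.8) + 2·(-3919.4)] − [2·(-2877.4) + 2·(-2219.9)]
= -61.3 kJ/mol

ΔH° = -61.3 kJ/mol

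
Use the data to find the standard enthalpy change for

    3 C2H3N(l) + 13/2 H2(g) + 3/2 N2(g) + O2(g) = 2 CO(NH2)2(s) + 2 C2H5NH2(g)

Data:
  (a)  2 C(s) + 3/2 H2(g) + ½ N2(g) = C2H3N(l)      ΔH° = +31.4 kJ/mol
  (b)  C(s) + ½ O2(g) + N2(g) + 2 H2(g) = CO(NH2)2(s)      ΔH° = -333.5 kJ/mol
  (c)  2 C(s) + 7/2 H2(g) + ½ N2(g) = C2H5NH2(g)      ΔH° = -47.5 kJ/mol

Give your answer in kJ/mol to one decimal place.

(a) reversed and × 3 (reverse to put C2H3N(l) on the reactant side; ×3 to match 3 C2H3N(l) in the target): (-3)·(+31.4) = -94.2 kJ/mol
(b) × 2 (scale by 2 for the 2 CO(NH2)2(s)): (2)·(-333.5) = -667.0 kJ/mol
(c) × 2 (scale by 2 for the 2 C2H5NH2(g)): (2)·(-47.5) = -95.0 kJ/mol
Since enthalpy is a state function, ΔH° = (-3)·(+31.4) + (2)·(-333.5) + (2)·(-47.5) = -856.2 kJ/mol

ΔH° = -856.2 kJ/mol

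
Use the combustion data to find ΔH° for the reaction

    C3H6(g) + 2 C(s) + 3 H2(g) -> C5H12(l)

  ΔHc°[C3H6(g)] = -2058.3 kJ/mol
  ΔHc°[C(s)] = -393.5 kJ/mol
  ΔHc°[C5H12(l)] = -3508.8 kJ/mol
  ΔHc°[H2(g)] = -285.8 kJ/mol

ΔH° = -193.9 kJ/mol

With combustion enthalpies, reactants minus products:
= [1·(-2058.3) + 2·(-393.5) + 3·(-285.8)] − [1·(-3508.8)]
= -193.9 kJ/mol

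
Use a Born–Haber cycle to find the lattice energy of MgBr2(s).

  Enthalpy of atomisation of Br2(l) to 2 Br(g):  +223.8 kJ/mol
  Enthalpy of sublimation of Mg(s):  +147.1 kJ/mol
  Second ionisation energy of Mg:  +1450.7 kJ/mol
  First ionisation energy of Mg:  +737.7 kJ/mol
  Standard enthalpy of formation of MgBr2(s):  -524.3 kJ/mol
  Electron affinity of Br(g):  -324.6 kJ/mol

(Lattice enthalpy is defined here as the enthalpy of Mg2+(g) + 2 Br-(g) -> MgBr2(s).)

U = -2434.4 kJ/mol

ΔHf° = 1·ΔHsub + 1·(ΣIE) + 1·D(Br2) + 2·EA + U
-524.3 = 1·(+147.1) + 1·(+2188.4) + 1·(+223.8) + 2·(-324.6) + U
U = -524.3 − (+1910.1) = -2434.4 kJ/mol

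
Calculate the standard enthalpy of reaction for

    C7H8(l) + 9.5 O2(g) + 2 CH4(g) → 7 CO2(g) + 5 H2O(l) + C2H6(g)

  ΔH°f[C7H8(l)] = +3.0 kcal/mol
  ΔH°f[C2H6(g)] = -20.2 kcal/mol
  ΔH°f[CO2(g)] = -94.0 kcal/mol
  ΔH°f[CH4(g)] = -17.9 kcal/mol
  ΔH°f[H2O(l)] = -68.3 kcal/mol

Products: 7·(-94.0) + 5·(-68.3) + 1·(-20.2) = -1019.7
Reactants: 1·(+3.0) + 19/2·(+0.0) + 2·(-17.9) = -32.8
ΔH°rxn = (-1019.7) − (-32.8) = -986.9 kcal/mol

ΔH°rxn = -986.9 kcal/mol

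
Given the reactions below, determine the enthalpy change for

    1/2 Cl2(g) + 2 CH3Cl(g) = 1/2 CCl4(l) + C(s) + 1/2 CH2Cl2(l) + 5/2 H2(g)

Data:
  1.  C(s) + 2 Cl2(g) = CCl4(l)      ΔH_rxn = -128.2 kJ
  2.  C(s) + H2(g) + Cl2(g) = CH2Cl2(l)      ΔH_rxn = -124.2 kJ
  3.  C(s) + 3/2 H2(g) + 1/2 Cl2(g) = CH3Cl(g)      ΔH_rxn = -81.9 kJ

eq. 1 × 1/2: (1/2)·(-128.2) = -64.1 kJ
eq. 2 × 1/2: (1/2)·(-124.2) = -62.1 kJ
eq. 3 reversed and × 2: (-2)·(-81.9) = +163.8 kJ
ΔH_rxn = (-64.1) + (-62.1) + (+163.8) = 37.6 kJ

ΔH_rxn = 37.6 kJ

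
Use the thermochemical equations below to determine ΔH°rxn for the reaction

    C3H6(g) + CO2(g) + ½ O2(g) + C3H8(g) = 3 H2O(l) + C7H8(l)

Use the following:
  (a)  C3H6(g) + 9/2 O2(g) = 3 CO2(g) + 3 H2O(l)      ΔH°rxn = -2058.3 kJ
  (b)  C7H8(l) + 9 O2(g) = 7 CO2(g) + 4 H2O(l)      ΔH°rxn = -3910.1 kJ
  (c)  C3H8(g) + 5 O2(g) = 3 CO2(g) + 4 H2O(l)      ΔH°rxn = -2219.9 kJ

ΔH°rxn = -368.1 kJ

(a) as written (C3H6(g) already on the reactant side): -2058.3 kJ
(b) reversed (reverse to put C7H8(l) on the product side): +3910.1 kJ
(c) as written (C3H8(g) already on the reactant side): -2219.9 kJ
By Hess's law, ΔH°rxn = (1)·(-2058.3) + (-1)·(-3910.1) + (1)·(-2219.9) = -368.1 kJ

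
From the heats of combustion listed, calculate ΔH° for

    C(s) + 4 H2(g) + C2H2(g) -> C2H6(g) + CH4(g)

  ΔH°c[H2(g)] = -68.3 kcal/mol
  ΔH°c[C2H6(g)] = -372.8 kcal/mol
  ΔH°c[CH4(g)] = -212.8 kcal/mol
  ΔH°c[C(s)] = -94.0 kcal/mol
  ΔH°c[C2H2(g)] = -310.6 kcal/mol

With combustion enthalpies, reactants minus products:
= [1·(-94.0) + 4·(-68.3) + 1·(-310.6)] − [1·(-372.8) + 1·(-212.8)]
= -92.2 kcal/mol

ΔH° = -92.2 kcal/mol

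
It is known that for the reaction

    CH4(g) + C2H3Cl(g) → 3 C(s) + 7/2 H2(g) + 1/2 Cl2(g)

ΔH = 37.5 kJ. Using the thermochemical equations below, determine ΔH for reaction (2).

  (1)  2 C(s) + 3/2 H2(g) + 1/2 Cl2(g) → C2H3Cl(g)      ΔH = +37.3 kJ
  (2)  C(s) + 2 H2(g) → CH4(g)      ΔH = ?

(1) reversed (reverse to put C2H3Cl(g) on the reactant side): -37.3 kJ
(2) reversed (CH4(g) must end up as a reactant): contributes −x
+37.5 = (-37.3) − x
x = (+37.5 − (-37.3)) / (-1) = -74.8 kJ

ΔH = -74.8 kJ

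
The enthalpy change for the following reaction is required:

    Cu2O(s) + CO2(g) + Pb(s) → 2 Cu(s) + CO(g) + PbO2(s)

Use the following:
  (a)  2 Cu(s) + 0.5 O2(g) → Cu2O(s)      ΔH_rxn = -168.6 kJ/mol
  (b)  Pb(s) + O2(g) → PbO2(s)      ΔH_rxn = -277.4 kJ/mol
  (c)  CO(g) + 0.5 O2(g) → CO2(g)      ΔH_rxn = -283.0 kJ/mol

ΔH_rxn = 174.2 kJ/mol

(a) reversed: +168.6 kJ/mol
(b) as written: -277.4 kJ/mol
(c) reversed: +283.0 kJ/mol
ΔH_rxn = (+168.6) + (-277.4) + (+283.0) = 174.2 kJ/mol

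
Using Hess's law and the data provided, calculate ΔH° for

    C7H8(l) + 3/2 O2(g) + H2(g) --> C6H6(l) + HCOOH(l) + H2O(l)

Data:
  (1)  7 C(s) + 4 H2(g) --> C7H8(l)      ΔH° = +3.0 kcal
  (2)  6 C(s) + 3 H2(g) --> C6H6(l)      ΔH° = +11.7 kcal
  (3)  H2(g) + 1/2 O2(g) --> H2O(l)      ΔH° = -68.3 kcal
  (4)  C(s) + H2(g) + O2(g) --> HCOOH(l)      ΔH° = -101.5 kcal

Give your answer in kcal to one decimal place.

(1) reversed (C7H8(l) must end up as a reactant): -3.0 kcal
(2) as written (C6H6(l) already on the product side): +11.7 kcal
(3) as written (H2O(l) already on the product side): -68.3 kcal
(4) as written (HCOOH(l) already on the product side): -101.5 kcal
Since enthalpy is a state function, ΔH° = (-3.0) + (+11.7) + (-68.3) + (-101.5) = -161.1 kcal

ΔH° = -161.1 kcal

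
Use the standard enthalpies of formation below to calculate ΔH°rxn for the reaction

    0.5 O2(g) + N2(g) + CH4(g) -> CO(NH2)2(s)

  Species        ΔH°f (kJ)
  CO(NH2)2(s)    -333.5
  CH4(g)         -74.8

ΔH°rxn = -258.7 kJ

Products: 1·(-333.5) = -333.5
Reactants: 1/2·(+0.0) + 1·(+0.0) + 1·(-74.8) = -74.8
ΔH°rxn = (-333.5) − (-74.8) = -258.7 kJ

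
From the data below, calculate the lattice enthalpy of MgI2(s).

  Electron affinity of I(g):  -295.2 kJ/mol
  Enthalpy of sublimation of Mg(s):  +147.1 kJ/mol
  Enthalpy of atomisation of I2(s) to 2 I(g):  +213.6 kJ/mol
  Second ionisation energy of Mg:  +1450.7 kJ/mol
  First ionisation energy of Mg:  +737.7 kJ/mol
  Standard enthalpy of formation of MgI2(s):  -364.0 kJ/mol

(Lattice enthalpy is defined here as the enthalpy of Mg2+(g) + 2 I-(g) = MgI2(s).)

ΔHf° = 1·ΔHsub + 1·(ΣIE) + 1·D(I2) + 2·EA + U
-364.0 = 1·(+147.1) + 1·(+2188.4) + 1·(+213.6) + 2·(-295.2) + U
U = -364.0 − (+1958.7) = -2322.7 kJ/mol

U = -2322.7 kJ/mol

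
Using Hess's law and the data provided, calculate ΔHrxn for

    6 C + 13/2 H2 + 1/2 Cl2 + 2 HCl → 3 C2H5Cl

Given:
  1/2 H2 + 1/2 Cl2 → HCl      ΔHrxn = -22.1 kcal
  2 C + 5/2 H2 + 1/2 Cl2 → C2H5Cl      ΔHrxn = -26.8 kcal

equation 1 reversed and × 2: (-2)·(-22.1) = +44.2 kcal
equation 2 × 3: (3)·(-26.8) = -80.4 kcal
ΔHrxn = (-2)·(-22.1) + (3)·(-26.8) = -36.2 kcal

ΔHrxn = -36.2 kcal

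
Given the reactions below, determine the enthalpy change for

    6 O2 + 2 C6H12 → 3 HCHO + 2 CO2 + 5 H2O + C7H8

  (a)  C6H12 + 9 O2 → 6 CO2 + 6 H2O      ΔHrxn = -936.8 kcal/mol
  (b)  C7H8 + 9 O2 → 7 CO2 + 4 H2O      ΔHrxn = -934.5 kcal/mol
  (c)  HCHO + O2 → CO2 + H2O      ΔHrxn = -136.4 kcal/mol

(a) × 2 (scale by 2 for the 2 C6H12): (2)·(-936.8) = -1873.6 kcal/mol
(b) reversed (C7H8 must end up as a product): +934.5 kcal/mol
(c) reversed and × 3 (HCHO must end up as a product; scale by 3 for the 3 HCHO): (-3)·(-136.4) = +409.2 kcal/mol
ΔHrxn = (2)·(-936.8) + (-1)·(-934.5) + (-3)·(-136.4) = -529.9 kcal/mol

ΔHrxn = -529.9 kcal/mol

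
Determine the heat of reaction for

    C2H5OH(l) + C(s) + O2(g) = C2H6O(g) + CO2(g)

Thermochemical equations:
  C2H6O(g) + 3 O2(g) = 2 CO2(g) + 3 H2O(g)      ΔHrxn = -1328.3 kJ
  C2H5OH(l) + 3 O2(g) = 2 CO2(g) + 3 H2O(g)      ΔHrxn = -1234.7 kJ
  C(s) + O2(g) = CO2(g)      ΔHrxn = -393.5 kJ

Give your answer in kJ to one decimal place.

ΔHrxn = -299.9 kJ

equation 1 reversed (C2H6O(g) must end up as a product): +1328.3 kJ
equation 2 as written (C2H5OH(l) already on the reactant side): -1234.7 kJ
equation 3 as written (C(s) already on the reactant side): -393.5 kJ
Since enthalpy is a state function, ΔHrxn = (-1)·(-1328.3) + (1)·(-1234.7) + (1)·(-393.5) = -299.9 kJ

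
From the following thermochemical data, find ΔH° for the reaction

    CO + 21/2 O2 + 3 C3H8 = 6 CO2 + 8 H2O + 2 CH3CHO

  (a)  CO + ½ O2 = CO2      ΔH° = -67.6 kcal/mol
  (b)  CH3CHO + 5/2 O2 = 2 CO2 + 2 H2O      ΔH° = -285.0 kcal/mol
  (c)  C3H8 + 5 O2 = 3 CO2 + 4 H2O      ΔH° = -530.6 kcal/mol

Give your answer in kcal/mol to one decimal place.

ΔH° = -1089.4 kcal/mol

(a) as written: -67.6 kcal/mol
(b) reversed and × 2: (-2)·(-285.0) = +570.0 kcal/mol
(c) × 3: (3)·(-530.6) = -1591.8 kcal/mol
By Hess's law, ΔH° = (1)·(-67.6) + (-2)·(-285.0) + (3)·(-530.6) = -1089.4 kcal/mol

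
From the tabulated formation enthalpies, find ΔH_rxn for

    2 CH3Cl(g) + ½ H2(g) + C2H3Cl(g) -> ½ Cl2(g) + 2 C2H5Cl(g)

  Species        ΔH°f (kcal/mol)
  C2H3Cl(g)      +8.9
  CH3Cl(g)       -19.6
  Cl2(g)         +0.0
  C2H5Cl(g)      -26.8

ΔH_rxn = -23.3 kcal/mol

Products: 1/2·(+0.0) + 2·(-26.8) = -53.6
Reactants: 2·(-19.6) + 1/2·(+0.0) + 1·(+8.9) = -30.3
ΔH_rxn = (-53.6) − (-30.3) = -23.3 kcal/mol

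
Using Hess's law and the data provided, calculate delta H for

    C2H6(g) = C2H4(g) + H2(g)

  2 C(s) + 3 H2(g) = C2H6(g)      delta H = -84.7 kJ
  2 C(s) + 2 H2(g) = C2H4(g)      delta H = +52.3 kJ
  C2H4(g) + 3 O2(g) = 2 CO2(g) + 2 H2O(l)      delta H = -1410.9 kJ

equation 1 reversed (C2H6(g) must end up as a reactant): +84.7 kJ
equation 2 as written: +52.3 kJ
equation 3: not needed (H2O(l) appears nowhere else).
delta H = (+84.7) + (+52.3) = 137.0 kJ

delta H = 137.0 kJ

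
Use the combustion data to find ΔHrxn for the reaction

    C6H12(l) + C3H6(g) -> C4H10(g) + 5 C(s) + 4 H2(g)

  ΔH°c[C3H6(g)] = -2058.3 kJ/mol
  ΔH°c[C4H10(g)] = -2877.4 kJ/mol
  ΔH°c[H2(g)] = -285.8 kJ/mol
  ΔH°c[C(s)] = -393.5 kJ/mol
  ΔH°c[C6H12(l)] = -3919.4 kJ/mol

Using ΔH = Σ nΔHc°(reactants) − Σ nΔHc°(products):
= [1·(-3919.4) + 1·(-2058.3)] − [1·(-2877.4) + 5·(-393.5) + 4·(-285.8)]
= 10.4 kJ/mol

ΔHrxn = 10.4 kJ/mol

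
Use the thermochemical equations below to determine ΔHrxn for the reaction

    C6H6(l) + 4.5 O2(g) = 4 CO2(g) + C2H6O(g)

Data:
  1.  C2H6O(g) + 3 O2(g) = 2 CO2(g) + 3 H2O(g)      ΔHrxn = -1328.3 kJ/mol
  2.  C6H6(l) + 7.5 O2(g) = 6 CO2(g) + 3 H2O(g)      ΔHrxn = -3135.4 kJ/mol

eq. 1 reversed: +1328.3 kJ/mol
eq. 2 as written: -3135.4 kJ/mol
ΔHrxn = (+1328.3) + (-3135.4) = -1807.1 kJ/mol

ΔHrxn = -1807.1 kJ/mol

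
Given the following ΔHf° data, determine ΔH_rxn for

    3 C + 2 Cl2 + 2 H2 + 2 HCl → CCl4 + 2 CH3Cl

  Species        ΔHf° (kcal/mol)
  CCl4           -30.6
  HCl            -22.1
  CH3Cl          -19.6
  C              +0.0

Products: 1·(-30.6) + 2·(-19.6) = -69.8
Reactants: 3·(+0.0) + 2·(+0.0) + 2·(+0.0) + 2·(-22.1) = -44.2
ΔH_rxn = (-69.8) − (-44.2) = -25.6 kcal/mol

ΔH_rxn = -25.6 kcal/mol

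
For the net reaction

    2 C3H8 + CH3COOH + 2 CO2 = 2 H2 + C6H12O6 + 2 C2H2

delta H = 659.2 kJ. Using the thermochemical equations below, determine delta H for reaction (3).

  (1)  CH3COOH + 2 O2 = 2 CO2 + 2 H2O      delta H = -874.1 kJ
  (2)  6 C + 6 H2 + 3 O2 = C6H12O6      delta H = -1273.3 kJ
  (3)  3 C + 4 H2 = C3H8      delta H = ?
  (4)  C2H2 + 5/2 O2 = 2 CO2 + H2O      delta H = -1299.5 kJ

(1) as written: -874.1 kJ
(2) as written: -1273.3 kJ
(3) reversed and × 2: contributes −2·x
(4) reversed and × 2: (-2)·(-1299.5) = +2599.0 kJ
+659.2 = (-874.1) + (-1273.3) + (+2599.0) − 2·x
x = (+659.2 − (+451.6)) / (-2) = -103.8 kJ

delta H = -103.8 kJ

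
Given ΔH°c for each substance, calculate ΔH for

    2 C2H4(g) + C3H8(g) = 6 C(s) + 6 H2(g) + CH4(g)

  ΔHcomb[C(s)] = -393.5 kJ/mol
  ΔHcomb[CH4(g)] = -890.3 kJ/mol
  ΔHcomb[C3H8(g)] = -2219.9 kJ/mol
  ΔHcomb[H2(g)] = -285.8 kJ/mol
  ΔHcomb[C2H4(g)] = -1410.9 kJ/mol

ΔH = -75.6 kJ/mol

Using ΔH = Σ nΔHc°(reactants) − Σ nΔHc°(products):
= [2·(-1410.9) + 1·(-2219.9)] − [6·(-393.5) + 6·(-285.8) + 1·(-890.3)]
= -75.6 kJ/mol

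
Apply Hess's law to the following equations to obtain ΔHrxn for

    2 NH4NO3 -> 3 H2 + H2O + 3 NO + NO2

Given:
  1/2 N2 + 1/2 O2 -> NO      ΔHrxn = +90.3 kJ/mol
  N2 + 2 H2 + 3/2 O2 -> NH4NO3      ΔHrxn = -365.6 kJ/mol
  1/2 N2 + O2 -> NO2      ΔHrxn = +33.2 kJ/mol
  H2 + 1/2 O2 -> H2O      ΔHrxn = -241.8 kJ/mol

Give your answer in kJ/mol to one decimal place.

equation 1 × 3 (scale by 3 for the 3 NO): (3)·(+90.3) = +270.9 kJ/mol
equation 2 reversed and × 2 (reverse to put NH4NO3 on the reactant side; ×2 to match 2 NH4NO3 in the target): (-2)·(-365.6) = +731.2 kJ/mol
equation 3 as written (NO2 already on the product side): +33.2 kJ/mol
equation 4 as written (H2O already on the product side): -241.8 kJ/mol
Since enthalpy is a state function, ΔHrxn = (3)·(+90.3) + (-2)·(-365.6) + (1)·(+33.2) + (1)·(-241.8) = 793.5 kJ/mol

ΔHrxn = 793.5 kJ/mol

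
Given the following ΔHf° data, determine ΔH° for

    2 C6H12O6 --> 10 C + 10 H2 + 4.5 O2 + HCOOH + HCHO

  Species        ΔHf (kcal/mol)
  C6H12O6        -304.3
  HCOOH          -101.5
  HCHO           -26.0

Products: 10·(+0.0) + 10·(+0.0) + 9/2·(+0.0) + 1·(-101.5) + 1·(-26.0) = -127.5
Reactants: 2·(-304.3) = -608.6
ΔH° = (-127.5) − (-608.6) = 481.1 kcal/mol

ΔH° = 481.1 kcal/mol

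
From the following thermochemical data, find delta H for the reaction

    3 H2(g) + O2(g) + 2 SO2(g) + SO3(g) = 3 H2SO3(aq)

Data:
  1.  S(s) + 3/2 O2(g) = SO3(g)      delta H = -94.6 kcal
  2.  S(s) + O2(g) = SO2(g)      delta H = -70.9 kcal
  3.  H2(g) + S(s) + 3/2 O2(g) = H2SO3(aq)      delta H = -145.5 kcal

eq. 1 reversed: +94.6 kcal
eq. 2 reversed and × 2: (-2)·(-70.9) = +141.8 kcal
eq. 3 × 3: (3)·(-145.5) = -436.5 kcal
delta H = (+94.6) + (+141.8) + (-436.5) = -200.1 kcal

delta H = -200.1 kcal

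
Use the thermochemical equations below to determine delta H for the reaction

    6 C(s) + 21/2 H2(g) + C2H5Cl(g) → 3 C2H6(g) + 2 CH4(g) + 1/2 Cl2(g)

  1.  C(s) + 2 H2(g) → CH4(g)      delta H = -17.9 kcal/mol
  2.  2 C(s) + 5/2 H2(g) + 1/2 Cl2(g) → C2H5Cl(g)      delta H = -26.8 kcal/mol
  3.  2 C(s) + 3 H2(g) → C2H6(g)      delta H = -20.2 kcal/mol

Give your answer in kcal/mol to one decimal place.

delta H = -69.6 kcal/mol

eq. 1 × 2: (2)·(-17.9) = -35.8 kcal/mol
eq. 2 reversed: +26.8 kcal/mol
eq. 3 × 3: (3)·(-20.2) = -60.6 kcal/mol
delta H = (2)·(-17.9) + (-1)·(-26.8) + (3)·(-20.2) = -69.6 kcal/mol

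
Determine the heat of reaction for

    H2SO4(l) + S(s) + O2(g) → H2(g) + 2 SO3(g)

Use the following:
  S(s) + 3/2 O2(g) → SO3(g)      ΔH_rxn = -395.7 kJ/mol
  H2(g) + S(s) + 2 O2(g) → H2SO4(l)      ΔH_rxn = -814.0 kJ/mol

ΔH_rxn = 22.6 kJ/mol

equation 1 × 2 (×2 to match 2 SO3(g) in the target): (2)·(-395.7) = -791.4 kJ/mol
equation 2 reversed (reverse to put H2SO4(l) on the reactant side): +814.0 kJ/mol
By Hess's law, ΔH_rxn = (-791.4) + (+814.0) = 22.6 kJ/mol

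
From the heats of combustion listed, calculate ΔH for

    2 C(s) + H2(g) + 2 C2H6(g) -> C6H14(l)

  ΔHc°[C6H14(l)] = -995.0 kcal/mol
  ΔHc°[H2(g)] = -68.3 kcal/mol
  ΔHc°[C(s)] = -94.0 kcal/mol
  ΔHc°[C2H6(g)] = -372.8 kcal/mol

Using ΔH = Σ nΔHc°(reactants) − Σ nΔHc°(products):
= [2·(-94.0) + 1·(-68.3) + 2·(-372.8)] − [1·(-995.0)]
= -6.9 kcal/mol

ΔH = -6.9 kcal/mol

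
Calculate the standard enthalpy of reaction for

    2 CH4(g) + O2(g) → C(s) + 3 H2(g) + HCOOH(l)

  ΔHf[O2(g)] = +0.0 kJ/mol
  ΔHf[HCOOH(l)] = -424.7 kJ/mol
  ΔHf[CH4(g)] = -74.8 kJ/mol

Products: 1·(+0.0) + 3·(+0.0) + 1·(-424.7) = -424.7
Reactants: 2·(-74.8) + 1·(+0.0) = -149.6
ΔH°rxn = (-424.7) − (-149.6) = -275.1 kJ/mol

ΔH°rxn = -275.1 kJ/mol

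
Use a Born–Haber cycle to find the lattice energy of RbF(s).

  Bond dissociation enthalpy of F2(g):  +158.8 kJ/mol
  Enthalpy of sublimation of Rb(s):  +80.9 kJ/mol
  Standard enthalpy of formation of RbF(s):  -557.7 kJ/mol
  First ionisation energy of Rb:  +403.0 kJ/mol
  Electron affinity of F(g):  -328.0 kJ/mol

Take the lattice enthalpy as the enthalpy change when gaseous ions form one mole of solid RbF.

ΔHf° = 1·ΔHsub + 1·(ΣIE) + 1/2·D(F2) + 1·EA + U
-557.7 = 1·(+80.9) + 1·(+403.0) + 1/2·(+158.8) + 1·(-328.0) + U
U = -557.7 − (+235.3) = -793.0 kJ/mol

U = -793.0 kJ/mol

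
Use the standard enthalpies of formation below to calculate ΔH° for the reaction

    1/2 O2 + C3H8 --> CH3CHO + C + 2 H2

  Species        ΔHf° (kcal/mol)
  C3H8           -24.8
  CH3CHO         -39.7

Products: 1·(-39.7) + 1·(+0.0) + 2·(+0.0) = -39.7
Reactants: 1/2·(+0.0) + 1·(-24.8) = -24.8
ΔH° = (-39.7) − (-24.8) = -14.9 kcal/mol

ΔH° = -14.9 kcal/mol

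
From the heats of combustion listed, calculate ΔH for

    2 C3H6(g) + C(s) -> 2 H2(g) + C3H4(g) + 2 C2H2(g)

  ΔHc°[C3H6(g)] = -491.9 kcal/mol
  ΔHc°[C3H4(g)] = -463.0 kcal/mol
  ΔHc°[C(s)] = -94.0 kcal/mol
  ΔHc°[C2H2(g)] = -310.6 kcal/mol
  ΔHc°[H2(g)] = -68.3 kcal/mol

ΔH = 143.0 kcal/mol

Using ΔH = Σ nΔHc°(reactants) − Σ nΔHc°(products):
= [2·(-491.9) + 1·(-94.0)] − [2·(-68.3) + 1·(-463.0) + 2·(-310.6)]
= 143.0 kcal/mol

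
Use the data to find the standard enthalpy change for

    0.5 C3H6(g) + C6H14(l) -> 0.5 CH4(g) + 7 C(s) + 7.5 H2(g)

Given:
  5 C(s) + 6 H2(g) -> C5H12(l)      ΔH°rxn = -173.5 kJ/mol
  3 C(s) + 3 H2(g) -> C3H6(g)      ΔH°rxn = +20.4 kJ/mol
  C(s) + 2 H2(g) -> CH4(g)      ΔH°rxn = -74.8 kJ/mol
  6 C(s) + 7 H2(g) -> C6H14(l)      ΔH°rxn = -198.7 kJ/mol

ΔH°rxn = 151.1 kJ/mol

equation 1: not needed (C5H12(l) appears nowhere else).
equation 2 reversed and × 1/2 (reverse to put C3H6(g) on the reactant side; ×1/2 to match 1/2 C3H6(g) in the target): (-1/2)·(+20.4) = -10.2 kJ/mol
equation 3 × 1/2 (×1/2 to match 1/2 CH4(g) in the target): (1/2)·(-74.8) = -37.4 kJ/mol
equation 4 reversed (reverse to put C6H14(l) on the reactant side): +198.7 kJ/mol
By Hess's law, ΔH°rxn = (-1/2)·(+20.4) + (1/2)·(-74.8) + (-1)·(-198.7) = 151.1 kJ/mol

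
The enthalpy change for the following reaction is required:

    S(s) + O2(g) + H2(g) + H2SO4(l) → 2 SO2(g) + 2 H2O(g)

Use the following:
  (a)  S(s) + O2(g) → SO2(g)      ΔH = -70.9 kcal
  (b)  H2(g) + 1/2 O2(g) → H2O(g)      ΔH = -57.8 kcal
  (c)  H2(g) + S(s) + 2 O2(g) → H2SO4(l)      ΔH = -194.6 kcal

ΔH = -62.8 kcal

(a) × 2 (×2 to match 2 SO2(g) in the target): (2)·(-70.9) = -141.8 kcal
(b) × 2 (×2 to match 2 H2O(g) in the target): (2)·(-57.8) = -115.6 kcal
(c) reversed (reverse to put H2SO4(l) on the reactant side): +194.6 kcal
ΔH = (-141.8) + (-115.6) + (+194.6) = -62.8 kcal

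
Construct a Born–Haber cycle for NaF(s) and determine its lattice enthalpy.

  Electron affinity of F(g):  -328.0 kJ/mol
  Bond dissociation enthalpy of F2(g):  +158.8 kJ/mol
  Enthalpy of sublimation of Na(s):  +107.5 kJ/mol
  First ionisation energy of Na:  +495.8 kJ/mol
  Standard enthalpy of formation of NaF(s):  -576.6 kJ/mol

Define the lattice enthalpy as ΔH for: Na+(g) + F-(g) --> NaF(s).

ΔHf° = 1·ΔHsub + 1·(ΣIE) + 1/2·D(F2) + 1·EA + U
-576.6 = 1·(+107.5) + 1·(+495.8) + 1/2·(+158.8) + 1·(-328.0) + U
U = -576.6 − (+354.7) = -931.3 kJ/mol

U = -931.3 kJ/mol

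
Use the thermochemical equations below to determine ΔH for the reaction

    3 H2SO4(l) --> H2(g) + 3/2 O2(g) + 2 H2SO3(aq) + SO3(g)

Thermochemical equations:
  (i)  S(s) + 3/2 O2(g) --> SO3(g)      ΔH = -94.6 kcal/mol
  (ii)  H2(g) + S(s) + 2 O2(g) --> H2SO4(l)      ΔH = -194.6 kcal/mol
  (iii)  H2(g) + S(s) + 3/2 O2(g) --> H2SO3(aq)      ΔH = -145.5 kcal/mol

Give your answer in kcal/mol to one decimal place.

ΔH = 198.2 kcal/mol

(i) as written: -94.6 kcal/mol
(ii) reversed and × 3: (-3)·(-194.6) = +583.8 kcal/mol
(iii) × 2: (2)·(-145.5) = -291.0 kcal/mol
Since enthalpy is a state function, ΔH = (1)·(-94.6) + (-3)·(-194.6) + (2)·(-145.5) = 198.2 kcal/mol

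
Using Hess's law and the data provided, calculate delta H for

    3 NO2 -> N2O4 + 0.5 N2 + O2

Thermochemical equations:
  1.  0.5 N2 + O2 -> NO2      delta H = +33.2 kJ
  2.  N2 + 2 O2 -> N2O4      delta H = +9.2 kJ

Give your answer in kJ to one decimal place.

eq. 1 reversed and × 3 (reverse to put NO2 on the reactant side; ×3 to match 3 NO2 in the target): (-3)·(+33.2) = -99.6 kJ
eq. 2 as written (N2O4 already on the product side): +9.2 kJ
delta H = (-99.6) + (+9.2) = -90.4 kJ

delta H = -90.4 kJ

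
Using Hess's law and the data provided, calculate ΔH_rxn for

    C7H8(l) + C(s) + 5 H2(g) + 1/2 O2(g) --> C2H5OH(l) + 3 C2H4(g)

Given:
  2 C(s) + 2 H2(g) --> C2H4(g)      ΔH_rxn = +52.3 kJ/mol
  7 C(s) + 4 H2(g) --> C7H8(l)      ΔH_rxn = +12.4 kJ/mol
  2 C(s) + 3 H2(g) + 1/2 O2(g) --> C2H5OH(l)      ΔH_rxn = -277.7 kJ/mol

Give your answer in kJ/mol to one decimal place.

equation 1 × 3: (3)·(+52.3) = +156.9 kJ/mol
equation 2 reversed: -12.4 kJ/mol
equation 3 as written: -277.7 kJ/mol
ΔH_rxn = (3)·(+52.3) + (-1)·(+12.4) + (1)·(-277.7) = -133.2 kJ/mol

ΔH_rxn = -133.2 kJ/mol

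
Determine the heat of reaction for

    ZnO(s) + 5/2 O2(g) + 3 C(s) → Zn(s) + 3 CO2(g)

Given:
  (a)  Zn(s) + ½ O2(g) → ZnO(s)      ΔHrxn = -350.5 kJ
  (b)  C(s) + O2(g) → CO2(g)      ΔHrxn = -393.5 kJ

(a) reversed: +350.5 kJ
(b) × 3: (3)·(-393.5) = -1180.5 kJ
Summing the manipulated equations, ΔHrxn = (+350.5) + (-1180.5) = -830.0 kJ

ΔHrxn = -830.0 kJ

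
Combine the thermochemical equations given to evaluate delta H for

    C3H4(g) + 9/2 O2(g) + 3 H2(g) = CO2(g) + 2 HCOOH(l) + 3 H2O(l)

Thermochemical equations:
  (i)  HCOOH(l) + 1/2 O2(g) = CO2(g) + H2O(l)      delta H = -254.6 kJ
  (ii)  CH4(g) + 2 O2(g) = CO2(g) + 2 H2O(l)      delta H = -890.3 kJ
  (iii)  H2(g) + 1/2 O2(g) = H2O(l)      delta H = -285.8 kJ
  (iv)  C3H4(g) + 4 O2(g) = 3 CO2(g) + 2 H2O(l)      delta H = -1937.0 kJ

delta H = -2285.2 kJ

(i) reversed and × 2 (reverse to put HCOOH(l) on the product side; scale by 2 for the 2 HCOOH(l)): (-2)·(-254.6) = +509.2 kJ
(ii): not needed (CH4(g) appears nowhere else).
(iii) × 3 (×3 to match 3 H2(g) in the target): (3)·(-285.8) = -857.4 kJ
(iv) as written (C3H4(g) already on the reactant side): -1937.0 kJ
delta H = (-2)·(-254.6) + (3)·(-285.8) + (1)·(-1937.0) = -2285.2 kJ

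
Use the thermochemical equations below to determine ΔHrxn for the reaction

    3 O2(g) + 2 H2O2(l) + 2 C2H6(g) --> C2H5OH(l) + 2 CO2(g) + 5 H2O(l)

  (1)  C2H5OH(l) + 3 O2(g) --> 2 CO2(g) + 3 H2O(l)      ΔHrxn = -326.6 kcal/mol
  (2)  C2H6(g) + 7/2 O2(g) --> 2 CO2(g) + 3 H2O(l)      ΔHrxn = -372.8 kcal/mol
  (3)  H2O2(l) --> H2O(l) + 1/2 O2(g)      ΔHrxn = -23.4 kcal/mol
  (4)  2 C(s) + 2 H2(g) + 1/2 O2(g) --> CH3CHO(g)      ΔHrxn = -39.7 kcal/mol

(1) reversed (reverse to put C2H5OH(l) on the product side): +326.6 kcal/mol
(2) × 2 (×2 to match 2 C2H6(g) in the target): (2)·(-372.8) = -745.6 kcal/mol
(3) × 2 (scale by 2 for the 2 H2O2(l)): (2)·(-23.4) = -46.8 kcal/mol
(4): not needed (CH3CHO(g) appears nowhere else).
ΔHrxn = (+326.6) + (-745.6) + (-46.8) = -465.8 kcal/mol

ΔHrxn = -465.8 kcal/mol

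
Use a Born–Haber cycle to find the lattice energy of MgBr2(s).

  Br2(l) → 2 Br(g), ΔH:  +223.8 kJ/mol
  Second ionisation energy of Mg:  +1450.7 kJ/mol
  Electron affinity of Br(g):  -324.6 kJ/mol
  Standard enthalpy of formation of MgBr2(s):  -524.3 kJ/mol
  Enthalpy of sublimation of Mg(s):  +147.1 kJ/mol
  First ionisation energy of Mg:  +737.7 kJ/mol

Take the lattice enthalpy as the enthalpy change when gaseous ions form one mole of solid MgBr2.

ΔHf° = 1·ΔHsub + 1·(ΣIE) + 1·D(Br2) + 2·EA + U
-524.3 = 1·(+147.1) + 1·(+2188.4) + 1·(+223.8) + 2·(-324.6) + U
U = -524.3 − (+1910.1) = -2434.4 kJ/mol

U = -2434.4 kJ/mol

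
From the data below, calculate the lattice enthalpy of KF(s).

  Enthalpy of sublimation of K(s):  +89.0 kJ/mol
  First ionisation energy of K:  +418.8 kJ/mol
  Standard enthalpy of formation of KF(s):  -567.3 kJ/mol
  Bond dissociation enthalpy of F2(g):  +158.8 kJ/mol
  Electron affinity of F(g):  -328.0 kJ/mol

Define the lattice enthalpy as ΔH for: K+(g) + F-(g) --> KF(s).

U = -826.5 kJ/mol

ΔHf° = 1·ΔHsub + 1·(ΣIE) + 1/2·D(F2) + 1·EA + U
-567.3 = 1·(+89.0) + 1·(+418.8) + 1/2·(+158.8) + 1·(-328.0) + U
U = -567.3 − (+259.2) = -826.5 kJ/mol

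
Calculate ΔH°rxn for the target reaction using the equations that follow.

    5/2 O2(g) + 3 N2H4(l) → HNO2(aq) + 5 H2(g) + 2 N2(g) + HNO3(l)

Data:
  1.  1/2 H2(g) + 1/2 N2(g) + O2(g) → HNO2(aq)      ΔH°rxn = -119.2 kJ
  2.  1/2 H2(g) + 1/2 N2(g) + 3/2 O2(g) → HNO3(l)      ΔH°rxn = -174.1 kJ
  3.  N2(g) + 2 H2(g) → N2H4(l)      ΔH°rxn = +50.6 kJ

eq. 1 as written: -119.2 kJ
eq. 2 as written: -174.1 kJ
eq. 3 reversed and × 3: (-3)·(+50.6) = -151.8 kJ
Summing the manipulated equations, ΔH°rxn = (1)·(-119.2) + (1)·(-174.1) + (-3)·(+50.6) = -445.1 kJ

ΔH°rxn = -445.1 kJ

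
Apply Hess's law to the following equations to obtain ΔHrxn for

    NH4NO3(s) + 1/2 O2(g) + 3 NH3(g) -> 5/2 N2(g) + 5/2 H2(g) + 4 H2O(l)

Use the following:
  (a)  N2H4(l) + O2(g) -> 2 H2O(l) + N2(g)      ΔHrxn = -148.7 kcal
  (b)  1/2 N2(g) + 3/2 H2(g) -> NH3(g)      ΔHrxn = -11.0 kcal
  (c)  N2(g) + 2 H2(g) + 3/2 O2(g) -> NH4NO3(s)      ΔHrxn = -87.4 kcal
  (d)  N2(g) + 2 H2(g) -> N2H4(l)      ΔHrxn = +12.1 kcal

ΔHrxn = -152.8 kcal

(a) × 2 (scale by 2 for the 4 H2O(l)): (2)·(-148.7) = -297.4 kcal
(b) reversed and × 3 (NH3(g) must end up as a reactant; ×3 to match 3 NH3(g) in the target): (-3)·(-11.0) = +33.0 kcal
(c) reversed (reverse to put NH4NO3(s) on the reactant side): +87.4 kcal
(d) × 2: (2)·(+12.1) = +24.2 kcal
ΔHrxn = (2)·(-148.7) + (-3)·(-11.0) + (-1)·(-87.4) + (2)·(+12.1) = -152.8 kcal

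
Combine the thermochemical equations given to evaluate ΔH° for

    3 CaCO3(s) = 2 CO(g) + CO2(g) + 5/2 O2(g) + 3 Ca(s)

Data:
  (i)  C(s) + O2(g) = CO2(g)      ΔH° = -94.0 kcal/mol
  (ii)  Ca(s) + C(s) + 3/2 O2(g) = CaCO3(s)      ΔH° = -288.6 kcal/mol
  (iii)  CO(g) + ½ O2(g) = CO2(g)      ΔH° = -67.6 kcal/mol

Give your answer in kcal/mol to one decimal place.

(i) × 3: (3)·(-94.0) = -282.0 kcal/mol
(ii) reversed and × 3 (reverse to put CaCO3(s) on the reactant side; scale by 3 for the 3 CaCO3(s)): (-3)·(-288.6) = +865.8 kcal/mol
(iii) reversed and × 2 (reverse to put CO(g) on the product side; scale by 2 for the 2 CO(g)): (-2)·(-67.6) = +135.2 kcal/mol
ΔH° = (3)·(-94.0) + (-3)·(-288.6) + (-2)·(-67.6) = 719.0 kcal/mol

ΔH° = 719.0 kcal/mol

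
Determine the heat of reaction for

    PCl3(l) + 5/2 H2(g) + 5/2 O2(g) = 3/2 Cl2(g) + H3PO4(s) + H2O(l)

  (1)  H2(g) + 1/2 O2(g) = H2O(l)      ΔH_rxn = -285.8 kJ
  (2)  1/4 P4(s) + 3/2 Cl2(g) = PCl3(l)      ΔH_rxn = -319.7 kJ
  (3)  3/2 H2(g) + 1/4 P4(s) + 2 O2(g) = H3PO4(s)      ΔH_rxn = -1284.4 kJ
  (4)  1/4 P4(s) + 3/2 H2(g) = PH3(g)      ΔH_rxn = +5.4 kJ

(1) as written (H2O(l) already on the product side): -285.8 kJ
(2) reversed (reverse to put PCl3(l) on the reactant side): +319.7 kJ
(3) as written (H3PO4(s) already on the product side): -1284.4 kJ
(4): not needed (PH3(g) appears nowhere else).
Since enthalpy is a state function, ΔH_rxn = (-285.8) + (+319.7) + (-1284.4) = -1250.5 kJ

ΔH_rxn = -1250.5 kJ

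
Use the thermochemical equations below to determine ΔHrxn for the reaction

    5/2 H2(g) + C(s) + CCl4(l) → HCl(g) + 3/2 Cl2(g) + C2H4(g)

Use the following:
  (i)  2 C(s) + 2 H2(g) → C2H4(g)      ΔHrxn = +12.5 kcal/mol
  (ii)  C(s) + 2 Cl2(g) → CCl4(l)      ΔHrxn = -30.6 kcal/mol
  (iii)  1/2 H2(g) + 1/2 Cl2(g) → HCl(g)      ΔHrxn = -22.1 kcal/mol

ΔHrxn = 21.0 kcal/mol

(i) as written: +12.5 kcal/mol
(ii) reversed: +30.6 kcal/mol
(iii) as written: -22.1 kcal/mol
Summing the manipulated equations, ΔHrxn = (+12.5) + (+30.6) + (-22.1) = 21.0 kcal/mol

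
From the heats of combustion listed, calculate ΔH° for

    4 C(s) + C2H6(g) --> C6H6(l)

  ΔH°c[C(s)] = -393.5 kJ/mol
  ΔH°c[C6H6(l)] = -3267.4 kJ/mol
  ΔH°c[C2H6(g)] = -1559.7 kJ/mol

With combustion enthalpies, reactants minus products:
= [4·(-393.5) + 1·(-1559.7)] − [1·(-3267.4)]
= 133.7 kJ/mol

ΔH° = 133.7 kJ/mol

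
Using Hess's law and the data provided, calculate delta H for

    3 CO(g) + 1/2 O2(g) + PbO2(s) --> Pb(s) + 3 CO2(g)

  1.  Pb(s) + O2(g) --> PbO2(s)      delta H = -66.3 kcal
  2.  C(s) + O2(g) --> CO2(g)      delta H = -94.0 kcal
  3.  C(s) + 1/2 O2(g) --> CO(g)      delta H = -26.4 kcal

eq. 1 reversed: +66.3 kcal
eq. 2 × 3: (3)·(-94.0) = -282.0 kcal
eq. 3 reversed and × 3: (-3)·(-26.4) = +79.2 kcal
Summing the manipulated equations, delta H = (+66.3) + (-282.0) + (+79.2) = -136.5 kcal

delta H = -136.5 kcal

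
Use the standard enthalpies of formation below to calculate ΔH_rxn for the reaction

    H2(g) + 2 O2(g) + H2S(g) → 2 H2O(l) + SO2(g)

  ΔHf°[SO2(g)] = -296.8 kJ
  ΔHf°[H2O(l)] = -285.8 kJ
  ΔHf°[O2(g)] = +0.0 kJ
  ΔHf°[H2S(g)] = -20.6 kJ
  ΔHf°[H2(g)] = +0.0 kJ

ΔH_rxn = -847.8 kJ

Products: 2·(-285.8) + 1·(-296.8) = -868.4
Reactants: 1·(+0.0) + 2·(+0.0) + 1·(-20.6) = -20.6
ΔH_rxn = (-868.4) − (-20.6) = -847.8 kJ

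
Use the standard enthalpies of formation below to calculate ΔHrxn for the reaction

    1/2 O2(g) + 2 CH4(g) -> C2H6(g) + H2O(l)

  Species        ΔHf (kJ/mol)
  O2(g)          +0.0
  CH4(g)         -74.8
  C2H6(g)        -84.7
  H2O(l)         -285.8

ΔHrxn = -220.9 kJ/mol

Products: 1·(-84.7) + 1·(-285.8) = -370.5
Reactants: 1/2·(+0.0) + 2·(-74.8) = -149.6
ΔHrxn = (-370.5) − (-149.6) = -220.9 kJ/mol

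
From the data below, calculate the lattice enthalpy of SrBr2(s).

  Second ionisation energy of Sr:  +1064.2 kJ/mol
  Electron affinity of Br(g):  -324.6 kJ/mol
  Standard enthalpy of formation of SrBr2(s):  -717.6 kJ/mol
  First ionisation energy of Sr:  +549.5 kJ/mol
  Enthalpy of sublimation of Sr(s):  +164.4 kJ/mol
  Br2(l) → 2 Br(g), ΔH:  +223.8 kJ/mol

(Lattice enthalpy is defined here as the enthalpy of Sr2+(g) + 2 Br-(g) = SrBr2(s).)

ΔHf° = 1·ΔHsub + 1·(ΣIE) + 1·D(Br2) + 2·EA + U
-717.6 = 1·(+164.4) + 1·(+1613.7) + 1·(+223.8) + 2·(-324.6) + U
U = -717.6 − (+1352.7) = -2070.3 kJ/mol

U = -2070.3 kJ/mol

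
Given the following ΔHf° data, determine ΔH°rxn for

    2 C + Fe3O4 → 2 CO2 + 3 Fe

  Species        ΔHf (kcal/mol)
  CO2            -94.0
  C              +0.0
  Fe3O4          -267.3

ΔH°rxn = 79.3 kcal/mol

ΔH°rxn = Σ nΔHf°(products) − Σ nΔHf°(reactants).
Products: 2·(-94.0) + 3·(+0.0) = -188.0
Reactants: 2·(+0.0) + 1·(-267.3) = -267.3
ΔH°rxn = (-188.0) − (-267.3) = 79.3 kcal/mol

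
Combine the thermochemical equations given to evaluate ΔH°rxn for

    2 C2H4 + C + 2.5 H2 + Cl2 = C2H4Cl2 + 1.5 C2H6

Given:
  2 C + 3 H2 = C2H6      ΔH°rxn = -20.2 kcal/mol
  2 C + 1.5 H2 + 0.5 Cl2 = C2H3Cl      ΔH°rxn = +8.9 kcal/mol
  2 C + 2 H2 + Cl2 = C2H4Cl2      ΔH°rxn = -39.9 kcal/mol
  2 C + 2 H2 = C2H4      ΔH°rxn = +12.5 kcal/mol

ΔH°rxn = -95.2 kcal/mol

equation 1 × 3/2 (×3/2 to match 3/2 C2H6 in the target): (3/2)·(-20.2) = -30.3 kcal/mol
equation 2: not needed (C2H3Cl appears nowhere else).
equation 3 as written (C2H4Cl2 already on the product side): -39.9 kcal/mol
equation 4 reversed and × 2 (reverse to put C2H4 on the reactant side; ×2 to match 2 C2H4 in the target): (-2)·(+12.5) = -25.0 kcal/mol
ΔH°rxn = (-30.3) + (-39.9) + (-25.0) = -95.2 kcal/mol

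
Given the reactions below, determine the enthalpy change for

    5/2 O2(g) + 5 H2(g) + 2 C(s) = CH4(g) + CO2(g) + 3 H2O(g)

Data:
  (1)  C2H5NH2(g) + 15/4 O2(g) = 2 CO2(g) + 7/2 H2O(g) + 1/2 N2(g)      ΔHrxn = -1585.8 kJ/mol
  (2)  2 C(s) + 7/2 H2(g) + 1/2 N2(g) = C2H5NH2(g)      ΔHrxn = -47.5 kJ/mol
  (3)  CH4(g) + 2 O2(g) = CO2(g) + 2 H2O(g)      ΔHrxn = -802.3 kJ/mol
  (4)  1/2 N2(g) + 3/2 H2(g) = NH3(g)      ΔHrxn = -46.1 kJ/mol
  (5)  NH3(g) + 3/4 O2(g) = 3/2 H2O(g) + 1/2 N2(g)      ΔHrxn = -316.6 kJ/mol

ΔHrxn = -1193.7 kJ/mol

(1) as written: -1585.8 kJ/mol
(2) as written: -47.5 kJ/mol
(3) reversed: +802.3 kJ/mol
(4) as written: -46.1 kJ/mol
(5) as written: -316.6 kJ/mol
By Hess's law, ΔHrxn = (-1585.8) + (-47.5) + (+802.3) + (-46.1) + (-316.6) = -1193.7 kJ/mol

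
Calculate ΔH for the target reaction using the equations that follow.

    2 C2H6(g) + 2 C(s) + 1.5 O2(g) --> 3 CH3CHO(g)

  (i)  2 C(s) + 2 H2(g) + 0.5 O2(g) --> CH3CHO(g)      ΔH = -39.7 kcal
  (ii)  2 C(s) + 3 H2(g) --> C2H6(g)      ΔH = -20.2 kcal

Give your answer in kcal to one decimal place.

ΔH = -78.7 kcal

(i) × 3: (3)·(-39.7) = -119.1 kcal
(ii) reversed and × 2: (-2)·(-20.2) = +40.4 kcal
Combining the equations, ΔH = (-119.1) + (+40.4) = -78.7 kcal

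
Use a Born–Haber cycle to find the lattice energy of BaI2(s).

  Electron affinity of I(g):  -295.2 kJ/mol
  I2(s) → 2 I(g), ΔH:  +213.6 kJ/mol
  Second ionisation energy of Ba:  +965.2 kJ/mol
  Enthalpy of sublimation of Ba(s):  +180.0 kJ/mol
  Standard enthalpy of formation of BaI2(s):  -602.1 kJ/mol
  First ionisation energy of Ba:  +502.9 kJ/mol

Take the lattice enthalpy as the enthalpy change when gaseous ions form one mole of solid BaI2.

U = -1873.4 kJ/mol

ΔHf° = 1·ΔHsub + 1·(ΣIE) + 1·D(I2) + 2·EA + U
-602.1 = 1·(+180.0) + 1·(+1468.1) + 1·(+213.6) + 2·(-295.2) + U
U = -602.1 − (+1271.3) = -1873.4 kJ/mol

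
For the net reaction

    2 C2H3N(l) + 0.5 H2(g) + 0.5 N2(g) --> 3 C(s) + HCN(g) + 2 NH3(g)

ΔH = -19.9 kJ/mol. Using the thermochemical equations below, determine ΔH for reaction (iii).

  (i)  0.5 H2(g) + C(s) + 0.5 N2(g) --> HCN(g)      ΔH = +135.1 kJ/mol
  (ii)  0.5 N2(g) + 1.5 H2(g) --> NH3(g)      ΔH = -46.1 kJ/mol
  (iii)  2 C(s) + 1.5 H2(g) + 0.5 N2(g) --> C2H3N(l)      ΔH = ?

ΔH = 31.4 kJ/mol

(i) as written: +135.1 kJ/mol
(ii) × 2: (2)·(-46.1) = -92.2 kJ/mol
(iii) reversed and × 2: contributes −2·x
-19.9 = (+135.1) + (-92.2) − 2·x
x = (-19.9 − (+42.9)) / (-2) = 31.4 kJ/mol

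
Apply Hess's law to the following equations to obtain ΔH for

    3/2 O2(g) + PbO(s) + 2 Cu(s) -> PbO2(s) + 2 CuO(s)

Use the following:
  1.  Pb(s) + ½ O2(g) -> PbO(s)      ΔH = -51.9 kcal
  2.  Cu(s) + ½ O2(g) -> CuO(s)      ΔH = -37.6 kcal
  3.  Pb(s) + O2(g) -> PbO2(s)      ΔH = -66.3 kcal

ΔH = -89.6 kcal

eq. 1 reversed (reverse to put PbO(s) on the reactant side): +51.9 kcal
eq. 2 × 2 (×2 to match 2 CuO(s) in the target): (2)·(-37.6) = -75.2 kcal
eq. 3 as written (PbO2(s) already on the product side): -66.3 kcal
By Hess's law, ΔH = (-1)·(-51.9) + (2)·(-37.6) + (1)·(-66.3) = -89.6 kcal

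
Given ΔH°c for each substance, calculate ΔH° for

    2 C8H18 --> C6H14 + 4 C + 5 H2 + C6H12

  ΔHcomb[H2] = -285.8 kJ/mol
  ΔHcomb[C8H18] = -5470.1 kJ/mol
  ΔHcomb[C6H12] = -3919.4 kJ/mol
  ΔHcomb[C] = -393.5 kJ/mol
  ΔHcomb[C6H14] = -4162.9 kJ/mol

With combustion enthalpies, reactants minus products:
= [2·(-5470.1)] − [1·(-4162.9) + 4·(-393.5) + 5·(-285.8) + 1·(-3919.4)]
= 145.1 kJ/mol

ΔH° = 145.1 kJ/mol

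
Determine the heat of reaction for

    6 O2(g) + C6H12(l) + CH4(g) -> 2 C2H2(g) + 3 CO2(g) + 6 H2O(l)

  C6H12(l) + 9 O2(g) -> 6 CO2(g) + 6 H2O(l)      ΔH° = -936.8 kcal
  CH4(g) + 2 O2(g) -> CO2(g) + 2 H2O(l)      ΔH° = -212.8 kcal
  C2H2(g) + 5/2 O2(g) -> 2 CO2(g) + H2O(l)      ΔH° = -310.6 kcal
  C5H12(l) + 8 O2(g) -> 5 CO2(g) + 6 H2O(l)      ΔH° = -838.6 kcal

ΔH° = -528.4 kcal

equation 1 as written: -936.8 kcal
equation 2 as written: -212.8 kcal
equation 3 reversed and × 2: (-2)·(-310.6) = +621.2 kcal
equation 4: not needed.
By Hess's law, ΔH° = (-936.8) + (-212.8) + (+621.2) = -528.4 kcal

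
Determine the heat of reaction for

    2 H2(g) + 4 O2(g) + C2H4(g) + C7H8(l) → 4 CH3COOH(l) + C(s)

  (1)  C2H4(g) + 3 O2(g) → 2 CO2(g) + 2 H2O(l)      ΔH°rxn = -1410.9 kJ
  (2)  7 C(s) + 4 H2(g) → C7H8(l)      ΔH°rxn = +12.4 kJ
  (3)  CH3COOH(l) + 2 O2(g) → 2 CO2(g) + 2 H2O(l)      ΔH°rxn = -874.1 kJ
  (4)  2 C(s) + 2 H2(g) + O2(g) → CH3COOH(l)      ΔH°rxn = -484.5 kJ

ΔH°rxn = -2002.7 kJ

(1) as written (C2H4(g) already on the reactant side): -1410.9 kJ
(2) reversed (reverse to put C7H8(l) on the reactant side): -12.4 kJ
(3) reversed: +874.1 kJ
(4) × 3: (3)·(-484.5) = -1453.5 kJ
By Hess's law, ΔH°rxn = (1)·(-1410.9) + (-1)·(+12.4) + (-1)·(-874.1) + (3)·(-484.5) = -2002.7 kJ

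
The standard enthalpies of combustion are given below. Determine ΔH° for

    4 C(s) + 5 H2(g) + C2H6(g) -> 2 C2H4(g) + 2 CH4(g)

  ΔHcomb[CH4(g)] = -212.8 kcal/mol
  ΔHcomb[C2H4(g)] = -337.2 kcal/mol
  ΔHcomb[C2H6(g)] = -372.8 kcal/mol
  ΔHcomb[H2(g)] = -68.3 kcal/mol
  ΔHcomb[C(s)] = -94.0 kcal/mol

ΔH° = 9.7 kcal/mol

With combustion enthalpies, reactants minus products:
= [4·(-94.0) + 5·(-68.3) + 1·(-372.8)] − [2·(-337.2) + 2·(-212.8)]
= 9.7 kcal/mol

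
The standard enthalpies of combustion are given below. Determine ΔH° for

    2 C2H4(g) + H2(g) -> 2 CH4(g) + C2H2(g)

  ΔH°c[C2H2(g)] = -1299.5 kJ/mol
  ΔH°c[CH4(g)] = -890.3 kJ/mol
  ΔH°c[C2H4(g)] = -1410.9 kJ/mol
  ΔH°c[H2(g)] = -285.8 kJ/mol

ΔH° = -27.5 kJ/mol

Using ΔH = Σ nΔHc°(reactants) − Σ nΔHc°(products):
= [2·(-1410.9) + 1·(-285.8)] − [2·(-890.3) + 1·(-1299.5)]
= -27.5 kJ/mol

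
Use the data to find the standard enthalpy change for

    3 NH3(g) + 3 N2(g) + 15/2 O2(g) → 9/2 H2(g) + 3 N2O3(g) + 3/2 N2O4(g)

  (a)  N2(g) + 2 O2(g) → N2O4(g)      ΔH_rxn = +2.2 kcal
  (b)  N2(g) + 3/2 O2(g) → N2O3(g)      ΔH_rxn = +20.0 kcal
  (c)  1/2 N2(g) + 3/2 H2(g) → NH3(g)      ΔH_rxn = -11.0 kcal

(a) × 3/2: (3/2)·(+2.2) = +3.3 kcal
(b) × 3: (3)·(+20.0) = +60.0 kcal
(c) reversed and × 3: (-3)·(-11.0) = +33.0 kcal
ΔH_rxn = (+3.3) + (+60.0) + (+33.0) = 96.3 kcal

ΔH_rxn = 96.3 kcal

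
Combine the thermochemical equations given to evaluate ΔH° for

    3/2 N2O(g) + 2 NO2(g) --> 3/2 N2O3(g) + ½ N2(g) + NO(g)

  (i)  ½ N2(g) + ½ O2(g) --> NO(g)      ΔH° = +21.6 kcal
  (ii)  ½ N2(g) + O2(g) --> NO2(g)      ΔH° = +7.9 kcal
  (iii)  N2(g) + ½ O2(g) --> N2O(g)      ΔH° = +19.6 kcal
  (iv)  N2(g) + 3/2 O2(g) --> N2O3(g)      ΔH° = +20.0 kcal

ΔH° = 6.4 kcal

(i) as written (NO(g) already on the product side): +21.6 kcal
(ii) reversed and × 2 (NO2(g) must end up as a reactant; scale by 2 for the 2 NO2(g)): (-2)·(+7.9) = -15.8 kcal
(iii) reversed and × 3/2 (N2O(g) must end up as a reactant; scale by 3/2 for the 3/2 N2O(g)): (-3/2)·(+19.6) = -29.4 kcal
(iv) × 3/2 (scale by 3/2 for the 3/2 N2O3(g)): (3/2)·(+20.0) = +30.0 kcal
Combining the equations, ΔH° = (1)·(+21.6) + (-2)·(+7.9) + (-3/2)·(+19.6) + (3/2)·(+20.0) = 6.4 kcal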